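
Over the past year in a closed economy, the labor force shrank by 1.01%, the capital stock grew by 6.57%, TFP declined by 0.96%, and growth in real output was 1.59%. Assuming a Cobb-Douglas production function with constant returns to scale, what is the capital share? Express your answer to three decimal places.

gY = gA + α·gK + (1−α)·gL, so gY − gA − gL = α(gK − gL).
1.59 + 0.96 + 1.01 = α × (6.57 − (-1.01)).
3.56 = 7.58 α, so α = 0.46966.

The capital share is 0.470.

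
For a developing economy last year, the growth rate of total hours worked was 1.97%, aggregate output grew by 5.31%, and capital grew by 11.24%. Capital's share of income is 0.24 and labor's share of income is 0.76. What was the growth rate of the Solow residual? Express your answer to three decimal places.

Labor's share = 1 − 0.24 = 0.76.
Capital: 0.24 × 11.24 = 2.6976 pp.
Total hours worked: 0.76 × 1.97 = 1.4972 pp.
TFP growth = 5.31 − 4.1948 = 1.1152%.

1.115%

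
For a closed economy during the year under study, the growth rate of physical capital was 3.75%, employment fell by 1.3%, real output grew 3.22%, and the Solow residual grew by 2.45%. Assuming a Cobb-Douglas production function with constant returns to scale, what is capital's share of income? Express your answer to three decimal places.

gY = gA + α·gK + (1−α)·gL, so gY − gA − gL = α(gK − gL).
3.22 − 2.45 + 1.3 = α × (3.75 − (-1.3)).
2.07 = 5.05 α, so α = 0.4099.

Capital's share of income is 0.410.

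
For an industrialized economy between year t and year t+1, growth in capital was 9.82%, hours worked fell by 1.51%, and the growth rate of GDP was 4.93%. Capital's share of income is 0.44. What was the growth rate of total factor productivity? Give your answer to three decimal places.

Labor's share = 1 − 0.44 = 0.56.
Capital: 0.44 × 9.82 = 4.3208 pp.
Hours worked: 0.56 × (-1.51) = -0.8456 pp.
TFP growth = 4.93 − 3.4752 = 1.4548%.

1.455%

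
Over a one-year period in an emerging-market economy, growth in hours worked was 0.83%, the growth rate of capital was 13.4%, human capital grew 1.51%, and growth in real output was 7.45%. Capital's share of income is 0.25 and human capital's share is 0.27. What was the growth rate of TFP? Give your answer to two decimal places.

TFP grew 3.29%.

Labor's share = 1 − 0.25 − 0.27 = 0.48.
Capital: 0.25 × 13.4 = 3.35 pp.
Human capital: 0.27 × 1.51 = 0.4077 pp.
Hours worked: 0.48 × 0.83 = 0.3984 pp.
TFP growth = 7.45 − 4.1561 = 3.2939%.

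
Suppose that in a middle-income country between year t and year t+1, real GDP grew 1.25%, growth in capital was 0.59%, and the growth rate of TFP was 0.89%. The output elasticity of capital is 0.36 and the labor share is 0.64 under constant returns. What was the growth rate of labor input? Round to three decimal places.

0.231%

Labor's share = 1 − 0.36 = 0.64.
gY = gA + 0.36×0.59 + 0.64×g.
0.64×g = 1.25 − 0.89 − 0.2124 = 0.1476.
g = 0.1476 / 0.64 = 0.23063%.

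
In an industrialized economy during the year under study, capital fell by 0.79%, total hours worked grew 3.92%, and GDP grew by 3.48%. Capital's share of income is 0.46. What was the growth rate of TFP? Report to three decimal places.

TFP growth was 1.727%.

Labor's share = 1 − 0.46 = 0.54.
Capital: 0.46 × (-0.79) = -0.3634 pp.
Total hours worked: 0.54 × 3.92 = 2.1168 pp.
TFP growth = 3.48 − 1.7534 = 1.7266%.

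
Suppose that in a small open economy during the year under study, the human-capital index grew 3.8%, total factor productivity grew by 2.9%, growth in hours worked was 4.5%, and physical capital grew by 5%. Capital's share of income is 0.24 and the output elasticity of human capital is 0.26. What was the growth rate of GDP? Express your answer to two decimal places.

7.34%

Labor's share = 1 − 0.24 − 0.26 = 0.5.
Physical capital: 0.24 × 5 = 1.2 pp.
The human-capital index: 0.26 × 3.8 = 0.988 pp.
Hours worked: 0.5 × 4.5 = 2.25 pp.
Output growth = 2.9 + 4.438 = 7.338%.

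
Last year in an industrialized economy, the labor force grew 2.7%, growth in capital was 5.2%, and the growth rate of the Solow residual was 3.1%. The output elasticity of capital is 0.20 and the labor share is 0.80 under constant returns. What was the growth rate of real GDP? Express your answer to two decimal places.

Labor's share = 1 − 0.2 = 0.8.
Capital: 0.2 × 5.2 = 1.04 pp.
The labor force: 0.8 × 2.7 = 2.16 pp.
Output growth = 3.1 + 3.2 = 6.3%.

6.30%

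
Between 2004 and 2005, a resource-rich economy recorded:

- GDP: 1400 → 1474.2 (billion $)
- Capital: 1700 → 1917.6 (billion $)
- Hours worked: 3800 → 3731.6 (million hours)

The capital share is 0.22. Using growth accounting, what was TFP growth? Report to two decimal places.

GDP growth = (1474.2 − 1400) / 1400 = 5.3%.
Capital growth = (1917.6 − 1700) / 1700 = 12.8%.
Hours worked growth = (3731.6 − 3800) / 3800 = -1.8%.
Labor's share = 1 − 0.22 = 0.78.
Capital: 0.22 × 12.8 = 2.816 pp.
Hours worked: 0.78 × (-1.8) = -1.404 pp.
TFP growth = 5.3 − 1.412 = 3.888%.

TFP grew 3.89%.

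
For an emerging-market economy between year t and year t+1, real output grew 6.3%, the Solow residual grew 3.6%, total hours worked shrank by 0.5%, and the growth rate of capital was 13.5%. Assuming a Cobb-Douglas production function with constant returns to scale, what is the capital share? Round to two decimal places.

gY = gA + α·gK + (1−α)·gL, so gY − gA − gL = α(gK − gL).
6.3 − 3.6 + 0.5 = α × (13.5 − (-0.5)).
3.2 = 14 α, so α = 0.2286.

0.23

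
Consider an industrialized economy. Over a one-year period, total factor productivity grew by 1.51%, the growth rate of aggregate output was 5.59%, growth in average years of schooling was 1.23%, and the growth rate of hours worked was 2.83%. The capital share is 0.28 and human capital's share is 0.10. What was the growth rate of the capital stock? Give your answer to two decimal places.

Labor's share = 1 − 0.28 − 0.1 = 0.62.
gY = gA + 0.1×1.23 + 0.62×2.83 + 0.28×g.
0.28×g = 5.59 − 1.51 − 1.8776 = 2.2024.
g = 2.2024 / 0.28 = 7.8657%.

The capital stock growth was 7.87%.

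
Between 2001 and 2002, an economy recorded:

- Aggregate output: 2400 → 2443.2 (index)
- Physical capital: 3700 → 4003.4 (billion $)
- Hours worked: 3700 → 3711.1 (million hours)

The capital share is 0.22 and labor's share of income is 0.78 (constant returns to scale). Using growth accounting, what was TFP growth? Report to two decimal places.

Aggregate output growth = (2443.2 − 2400) / 2400 = 1.8%.
Physical capital growth = (4003.4 − 3700) / 3700 = 8.2%.
Hours worked growth = (3711.1 − 3700) / 3700 = 0.3%.
Labor's share = 1 − 0.22 = 0.78.
Physical capital: 0.22 × 8.2 = 1.804 pp.
Hours worked: 0.78 × 0.3 = 0.234 pp.
TFP growth = 1.8 − 2.038 = -0.238%.

-0.24%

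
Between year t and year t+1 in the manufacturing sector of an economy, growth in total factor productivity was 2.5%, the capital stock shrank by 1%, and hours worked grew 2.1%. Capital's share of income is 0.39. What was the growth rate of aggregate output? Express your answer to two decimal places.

Labor's share = 1 − 0.39 = 0.61.
The capital stock: 0.39 × (-1) = -0.39 pp.
Hours worked: 0.61 × 2.1 = 1.281 pp.
Output growth = 2.5 + 0.891 = 3.391%.

Aggregate output grew 3.39%.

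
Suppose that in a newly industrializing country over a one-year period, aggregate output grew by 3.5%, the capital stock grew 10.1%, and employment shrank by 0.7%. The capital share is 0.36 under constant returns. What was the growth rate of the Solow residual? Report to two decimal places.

Labor's share = 1 − 0.36 = 0.64.
The capital stock: 0.36 × 10.1 = 3.636 pp.
Employment: 0.64 × (-0.7) = -0.448 pp.
TFP growth = 3.5 − 3.188 = 0.312%.

The Solow residual growth was 0.31%.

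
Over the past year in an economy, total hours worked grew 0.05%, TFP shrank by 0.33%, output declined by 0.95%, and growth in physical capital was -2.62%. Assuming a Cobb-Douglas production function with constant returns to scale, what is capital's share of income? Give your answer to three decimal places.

0.251

gY = gA + α·gK + (1−α)·gL, so gY − gA − gL = α(gK − gL).
-0.95 + 0.33 − 0.05 = α × (-2.62 − 0.05).
-0.67 = -2.67 α, so α = 0.25094.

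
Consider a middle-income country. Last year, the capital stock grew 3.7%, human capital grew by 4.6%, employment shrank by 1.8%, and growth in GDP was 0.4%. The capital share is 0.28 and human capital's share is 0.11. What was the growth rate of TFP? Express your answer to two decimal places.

Labor's share = 1 − 0.28 − 0.11 = 0.61.
The capital stock: 0.28 × 3.7 = 1.036 pp.
Human capital: 0.11 × 4.6 = 0.506 pp.
Employment: 0.61 × (-1.8) = -1.098 pp.
TFP growth = 0.4 − 0.444 = -0.044%.

-0.04%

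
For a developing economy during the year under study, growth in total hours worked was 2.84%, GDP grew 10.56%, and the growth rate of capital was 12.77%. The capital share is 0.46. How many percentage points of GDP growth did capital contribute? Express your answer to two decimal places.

Contribution = share × growth = 0.46 × 12.77 = 5.8742 pp.

5.87 percentage points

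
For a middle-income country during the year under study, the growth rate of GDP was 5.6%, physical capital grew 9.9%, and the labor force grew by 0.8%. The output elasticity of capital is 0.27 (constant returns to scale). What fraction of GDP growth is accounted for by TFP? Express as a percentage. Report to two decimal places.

TFP accounted for 41.84% of growth.

Labor's share = 1 − 0.27 = 0.73.
Physical capital: 0.27 × 9.9 = 2.673 pp.
The labor force: 0.73 × 0.8 = 0.584 pp.
TFP growth = 5.6 − 3.257 = 2.343%.
TFP share of growth = 2.343 / 5.6 × 100 = 41.8393%.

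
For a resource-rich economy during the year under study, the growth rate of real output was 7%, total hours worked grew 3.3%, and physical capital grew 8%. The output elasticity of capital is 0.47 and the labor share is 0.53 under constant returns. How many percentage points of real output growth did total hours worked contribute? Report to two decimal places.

1.75

Labor's share = 1 − 0.47 = 0.53.
Contribution = share × growth = 0.53 × 3.3 = 1.749 pp.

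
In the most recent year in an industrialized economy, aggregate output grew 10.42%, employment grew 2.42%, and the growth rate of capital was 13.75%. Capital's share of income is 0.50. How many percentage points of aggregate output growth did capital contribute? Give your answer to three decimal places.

Contribution = share × growth = 0.5 × 13.75 = 6.875 pp.

6.875 percentage points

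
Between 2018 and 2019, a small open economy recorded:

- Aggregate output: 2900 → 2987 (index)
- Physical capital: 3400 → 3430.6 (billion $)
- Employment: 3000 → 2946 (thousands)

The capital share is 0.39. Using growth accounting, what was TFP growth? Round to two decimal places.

Aggregate output growth = (2987 − 2900) / 2900 = 3%.
Physical capital growth = (3430.6 − 3400) / 3400 = 0.9%.
Employment growth = (2946 − 3000) / 3000 = -1.8%.
Labor's share = 1 − 0.39 = 0.61.
Physical capital: 0.39 × 0.9 = 0.351 pp.
Employment: 0.61 × (-1.8) = -1.098 pp.
TFP growth = 3 + 0.747 = 3.747%.

TFP grew 3.75%.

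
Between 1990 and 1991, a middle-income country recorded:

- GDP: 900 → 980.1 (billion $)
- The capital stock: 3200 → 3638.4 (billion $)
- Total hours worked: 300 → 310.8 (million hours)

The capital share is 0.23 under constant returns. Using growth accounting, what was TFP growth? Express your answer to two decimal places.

2.98%

GDP growth = (980.1 − 900) / 900 = 8.9%.
The capital stock growth = (3638.4 − 3200) / 3200 = 13.7%.
Total hours worked growth = (310.8 − 300) / 300 = 3.6%.
Labor's share = 1 − 0.23 = 0.77.
The capital stock: 0.23 × 13.7 = 3.151 pp.
Total hours worked: 0.77 × 3.6 = 2.772 pp.
TFP growth = 8.9 − 5.923 = 2.977%.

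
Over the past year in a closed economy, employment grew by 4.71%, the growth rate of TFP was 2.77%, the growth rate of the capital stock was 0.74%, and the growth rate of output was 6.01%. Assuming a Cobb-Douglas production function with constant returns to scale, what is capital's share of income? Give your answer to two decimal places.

gY = gA + α·gK + (1−α)·gL, so gY − gA − gL = α(gK − gL).
6.01 − 2.77 − 4.71 = α × (0.74 − 4.71).
-1.47 = -3.97 α, so α = 0.3703.

Capital's share of income is 0.37.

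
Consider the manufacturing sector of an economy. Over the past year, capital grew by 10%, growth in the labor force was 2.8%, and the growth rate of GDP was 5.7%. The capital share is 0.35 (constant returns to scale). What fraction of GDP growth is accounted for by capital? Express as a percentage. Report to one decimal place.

Capital contributed 0.35 × 10 = 3.5 pp.
Share of growth = 3.5 / 5.7 × 100 = 61.404%.

Capital accounted for 61.4% of growth.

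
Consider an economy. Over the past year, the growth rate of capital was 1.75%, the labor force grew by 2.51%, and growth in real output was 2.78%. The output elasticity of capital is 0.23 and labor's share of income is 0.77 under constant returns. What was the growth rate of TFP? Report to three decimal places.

Labor's share = 1 − 0.23 = 0.77.
Capital: 0.23 × 1.75 = 0.4025 pp.
The labor force: 0.77 × 2.51 = 1.9327 pp.
TFP growth = 2.78 − 2.3352 = 0.4448%.

0.445%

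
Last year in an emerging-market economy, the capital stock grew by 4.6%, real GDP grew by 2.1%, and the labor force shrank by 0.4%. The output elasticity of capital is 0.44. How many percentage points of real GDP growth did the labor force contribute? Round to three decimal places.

Labor's share = 1 − 0.44 = 0.56.
Contribution = share × growth = 0.56 × (-0.4) = -0.224 pp.

-0.224 percentage points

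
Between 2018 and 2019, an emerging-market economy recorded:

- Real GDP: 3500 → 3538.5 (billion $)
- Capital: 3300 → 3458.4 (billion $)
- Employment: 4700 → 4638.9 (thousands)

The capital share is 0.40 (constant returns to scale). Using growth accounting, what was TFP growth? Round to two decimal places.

-0.04%

Real GDP growth = (3538.5 − 3500) / 3500 = 1.1%.
Capital growth = (3458.4 − 3300) / 3300 = 4.8%.
Employment growth = (4638.9 − 4700) / 4700 = -1.3%.
Labor's share = 1 − 0.4 = 0.6.
Capital: 0.4 × 4.8 = 1.92 pp.
Employment: 0.6 × (-1.3) = -0.78 pp.
TFP growth = 1.1 − 1.14 = -0.04%.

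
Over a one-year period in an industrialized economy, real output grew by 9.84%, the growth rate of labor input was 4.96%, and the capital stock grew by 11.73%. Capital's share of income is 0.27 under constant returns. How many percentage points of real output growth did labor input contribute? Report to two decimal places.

Labor's share = 1 − 0.27 = 0.73.
Contribution = share × growth = 0.73 × 4.96 = 3.6208 pp.

3.62 percentage points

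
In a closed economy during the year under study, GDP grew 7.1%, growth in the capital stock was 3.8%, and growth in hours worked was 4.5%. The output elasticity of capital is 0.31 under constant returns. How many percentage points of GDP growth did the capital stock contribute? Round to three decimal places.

Contribution = share × growth = 0.31 × 3.8 = 1.178 pp.

1.178 percentage points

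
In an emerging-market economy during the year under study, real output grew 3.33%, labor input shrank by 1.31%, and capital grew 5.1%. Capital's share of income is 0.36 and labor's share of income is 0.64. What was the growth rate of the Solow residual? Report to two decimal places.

2.33%

Labor's share = 1 − 0.36 = 0.64.
Capital: 0.36 × 5.1 = 1.836 pp.
Labor input: 0.64 × (-1.31) = -0.8384 pp.
TFP growth = 3.33 − 0.9976 = 2.3324%.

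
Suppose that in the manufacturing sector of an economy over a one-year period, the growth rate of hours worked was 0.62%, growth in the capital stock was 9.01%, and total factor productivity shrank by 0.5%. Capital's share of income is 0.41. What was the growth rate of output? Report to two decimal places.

3.56%

Labor's share = 1 − 0.41 = 0.59.
The capital stock: 0.41 × 9.01 = 3.6941 pp.
Hours worked: 0.59 × 0.62 = 0.3658 pp.
Output growth = -0.5 + 4.0599 = 3.5599%.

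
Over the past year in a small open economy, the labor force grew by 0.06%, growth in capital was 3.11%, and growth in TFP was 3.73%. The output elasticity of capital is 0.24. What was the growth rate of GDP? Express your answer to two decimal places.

Labor's share = 1 − 0.24 = 0.76.
Capital: 0.24 × 3.11 = 0.7464 pp.
The labor force: 0.76 × 0.06 = 0.0456 pp.
Output growth = 3.73 + 0.792 = 4.522%.

4.52%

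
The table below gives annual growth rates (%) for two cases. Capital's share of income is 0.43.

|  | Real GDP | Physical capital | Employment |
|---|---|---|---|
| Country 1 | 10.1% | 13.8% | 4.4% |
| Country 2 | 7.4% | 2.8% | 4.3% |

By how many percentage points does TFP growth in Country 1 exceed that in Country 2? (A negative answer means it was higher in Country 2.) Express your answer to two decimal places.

Labor's share = 1 − 0.43 = 0.57.
Country 1: TFP = 10.1 − 5.934 − 2.508 = 1.658%.
Country 2: TFP = 7.4 − 1.204 − 2.451 = 3.745%.
Difference = 1.658 − (3.745) = -2.087 pp.

-2.09 percentage points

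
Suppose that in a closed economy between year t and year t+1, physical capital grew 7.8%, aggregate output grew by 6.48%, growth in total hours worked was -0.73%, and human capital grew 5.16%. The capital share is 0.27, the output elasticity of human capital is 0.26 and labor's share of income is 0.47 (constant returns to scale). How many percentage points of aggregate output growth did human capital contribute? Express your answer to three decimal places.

Contribution = share × growth = 0.26 × 5.16 = 1.3416 pp.

1.342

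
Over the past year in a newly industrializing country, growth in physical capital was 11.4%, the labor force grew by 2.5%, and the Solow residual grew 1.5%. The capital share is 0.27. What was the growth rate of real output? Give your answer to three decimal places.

Real output growth was 6.403%.

Labor's share = 1 − 0.27 = 0.73.
Physical capital: 0.27 × 11.4 = 3.078 pp.
The labor force: 0.73 × 2.5 = 1.825 pp.
Output growth = 1.5 + 4.903 = 6.403%.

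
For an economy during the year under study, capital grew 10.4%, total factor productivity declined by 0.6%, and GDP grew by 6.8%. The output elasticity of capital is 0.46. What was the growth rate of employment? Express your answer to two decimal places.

Employment grew 4.84%.

Labor's share = 1 − 0.46 = 0.54.
gY = gA + 0.46×10.4 + 0.54×g.
0.54×g = 6.8 + 0.6 − 4.784 = 2.616.
g = 2.616 / 0.54 = 4.8444%.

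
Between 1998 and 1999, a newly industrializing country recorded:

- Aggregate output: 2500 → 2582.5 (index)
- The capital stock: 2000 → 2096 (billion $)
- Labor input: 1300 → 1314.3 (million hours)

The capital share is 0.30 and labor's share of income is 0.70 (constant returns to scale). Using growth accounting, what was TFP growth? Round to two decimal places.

TFP grew 1.09%.

Aggregate output growth = (2582.5 − 2500) / 2500 = 3.3%.
The capital stock growth = (2096 − 2000) / 2000 = 4.8%.
Labor input growth = (1314.3 − 1300) / 1300 = 1.1%.
Labor's share = 1 − 0.3 = 0.7.
The capital stock: 0.3 × 4.8 = 1.44 pp.
Labor input: 0.7 × 1.1 = 0.77 pp.
TFP growth = 3.3 − 2.21 = 1.09%.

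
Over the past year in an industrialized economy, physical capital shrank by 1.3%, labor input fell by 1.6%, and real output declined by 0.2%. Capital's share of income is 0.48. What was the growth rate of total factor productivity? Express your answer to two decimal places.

Labor's share = 1 − 0.48 = 0.52.
Physical capital: 0.48 × (-1.3) = -0.624 pp.
Labor input: 0.52 × (-1.6) = -0.832 pp.
TFP growth = -0.2 + 1.456 = 1.256%.

Total factor productivity grew 1.26%.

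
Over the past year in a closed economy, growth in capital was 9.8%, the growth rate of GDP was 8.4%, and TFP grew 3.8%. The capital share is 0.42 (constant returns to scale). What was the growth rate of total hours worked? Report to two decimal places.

Labor's share = 1 − 0.42 = 0.58.
gY = gA + 0.42×9.8 + 0.58×g.
0.58×g = 8.4 − 3.8 − 4.116 = 0.484.
g = 0.484 / 0.58 = 0.8345%.

Total hours worked grew 0.83%.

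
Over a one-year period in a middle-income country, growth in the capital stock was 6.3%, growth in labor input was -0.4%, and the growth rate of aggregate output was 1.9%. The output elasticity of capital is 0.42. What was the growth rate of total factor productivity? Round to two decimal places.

Labor's share = 1 − 0.42 = 0.58.
The capital stock: 0.42 × 6.3 = 2.646 pp.
Labor input: 0.58 × (-0.4) = -0.232 pp.
TFP growth = 1.9 − 2.414 = -0.514%.

-0.51%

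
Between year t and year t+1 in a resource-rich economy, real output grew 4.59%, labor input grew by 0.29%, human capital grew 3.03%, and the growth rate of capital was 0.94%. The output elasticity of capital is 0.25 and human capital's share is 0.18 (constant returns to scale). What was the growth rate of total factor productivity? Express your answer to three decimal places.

3.644%

Labor's share = 1 − 0.25 − 0.18 = 0.57.
Capital: 0.25 × 0.94 = 0.235 pp.
Human capital: 0.18 × 3.03 = 0.5454 pp.
Labor input: 0.57 × 0.29 = 0.1653 pp.
TFP growth = 4.59 − 0.9457 = 3.6443%.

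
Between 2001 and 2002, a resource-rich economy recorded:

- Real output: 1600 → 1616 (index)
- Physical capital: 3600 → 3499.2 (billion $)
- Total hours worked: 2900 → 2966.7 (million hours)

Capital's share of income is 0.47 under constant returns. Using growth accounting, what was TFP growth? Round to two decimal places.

1.10%

Real output growth = (1616 − 1600) / 1600 = 1%.
Physical capital growth = (3499.2 − 3600) / 3600 = -2.8%.
Total hours worked growth = (2966.7 − 2900) / 2900 = 2.3%.
Labor's share = 1 − 0.47 = 0.53.
Physical capital: 0.47 × (-2.8) = -1.316 pp.
Total hours worked: 0.53 × 2.3 = 1.219 pp.
TFP growth = 1 + 0.097 = 1.097%.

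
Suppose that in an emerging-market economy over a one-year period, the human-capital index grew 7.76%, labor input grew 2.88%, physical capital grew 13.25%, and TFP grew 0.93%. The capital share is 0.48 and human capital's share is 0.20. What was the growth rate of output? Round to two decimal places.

9.76%

Labor's share = 1 − 0.48 − 0.2 = 0.32.
Physical capital: 0.48 × 13.25 = 6.36 pp.
The human-capital index: 0.2 × 7.76 = 1.552 pp.
Labor input: 0.32 × 2.88 = 0.9216 pp.
Output growth = 0.93 + 8.8336 = 9.7636%.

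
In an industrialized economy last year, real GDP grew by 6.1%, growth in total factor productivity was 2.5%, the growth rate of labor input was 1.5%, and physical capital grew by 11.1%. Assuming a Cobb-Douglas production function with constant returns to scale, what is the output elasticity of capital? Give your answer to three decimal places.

α = 0.219

gY = gA + α·gK + (1−α)·gL, so gY − gA − gL = α(gK − gL).
6.1 − 2.5 − 1.5 = α × (11.1 − 1.5).
2.1 = 9.6 α, so α = 0.21875.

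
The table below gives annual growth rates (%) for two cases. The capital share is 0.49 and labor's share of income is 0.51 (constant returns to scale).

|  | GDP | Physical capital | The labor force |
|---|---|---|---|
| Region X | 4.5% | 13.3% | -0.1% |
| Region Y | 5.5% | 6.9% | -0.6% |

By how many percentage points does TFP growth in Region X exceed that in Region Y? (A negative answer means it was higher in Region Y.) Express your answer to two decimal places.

-4.39 percentage points

Labor's share = 1 − 0.49 = 0.51.
Region X: TFP = 4.5 − 6.517 + 0.051 = -1.966%.
Region Y: TFP = 5.5 − 3.381 + 0.306 = 2.425%.
Difference = -1.966 − (2.425) = -4.391 pp.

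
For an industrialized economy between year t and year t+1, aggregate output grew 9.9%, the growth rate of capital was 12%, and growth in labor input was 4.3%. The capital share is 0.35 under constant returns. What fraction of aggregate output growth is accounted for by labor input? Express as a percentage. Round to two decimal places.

28.23%

Labor's share = 1 − 0.35 = 0.65.
Labor input contributed 0.65 × 4.3 = 2.795 pp.
Share of growth = 2.795 / 9.9 × 100 = 28.2323%.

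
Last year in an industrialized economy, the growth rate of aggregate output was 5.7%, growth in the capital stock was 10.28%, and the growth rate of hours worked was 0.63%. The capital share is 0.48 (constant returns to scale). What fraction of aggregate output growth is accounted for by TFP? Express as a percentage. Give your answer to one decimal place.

Labor's share = 1 − 0.48 = 0.52.
The capital stock: 0.48 × 10.28 = 4.9344 pp.
Hours worked: 0.52 × 0.63 = 0.3276 pp.
TFP growth = 5.7 − 5.262 = 0.438%.
TFP share of growth = 0.438 / 5.7 × 100 = 7.684%.

TFP accounted for 7.7% of growth.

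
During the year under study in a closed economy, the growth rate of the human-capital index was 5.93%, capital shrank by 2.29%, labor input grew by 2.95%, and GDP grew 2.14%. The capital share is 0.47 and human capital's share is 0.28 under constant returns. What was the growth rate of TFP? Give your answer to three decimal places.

0.818%

Labor's share = 1 − 0.47 − 0.28 = 0.25.
Capital: 0.47 × (-2.29) = -1.0763 pp.
The human-capital index: 0.28 × 5.93 = 1.6604 pp.
Labor input: 0.25 × 2.95 = 0.7375 pp.
TFP growth = 2.14 − 1.3216 = 0.8184%.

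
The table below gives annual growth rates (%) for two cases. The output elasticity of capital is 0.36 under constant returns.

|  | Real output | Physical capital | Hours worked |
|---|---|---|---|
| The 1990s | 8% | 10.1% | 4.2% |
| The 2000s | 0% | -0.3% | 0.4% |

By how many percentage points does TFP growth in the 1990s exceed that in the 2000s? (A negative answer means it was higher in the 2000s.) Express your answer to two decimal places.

1.82 percentage points

Labor's share = 1 − 0.36 = 0.64.
The 1990s: TFP = 8 − 3.636 − 2.688 = 1.676%.
The 2000s: TFP = 0 + 0.108 − 0.256 = -0.148%.
Difference = 1.676 − (-0.148) = 1.824 pp.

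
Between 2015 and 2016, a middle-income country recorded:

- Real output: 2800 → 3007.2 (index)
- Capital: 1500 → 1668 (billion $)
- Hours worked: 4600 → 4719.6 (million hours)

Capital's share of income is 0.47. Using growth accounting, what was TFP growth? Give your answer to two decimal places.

0.76%

Real output growth = (3007.2 − 2800) / 2800 = 7.4%.
Capital growth = (1668 − 1500) / 1500 = 11.2%.
Hours worked growth = (4719.6 − 4600) / 4600 = 2.6%.
Labor's share = 1 − 0.47 = 0.53.
Capital: 0.47 × 11.2 = 5.264 pp.
Hours worked: 0.53 × 2.6 = 1.378 pp.
TFP growth = 7.4 − 6.642 = 0.758%.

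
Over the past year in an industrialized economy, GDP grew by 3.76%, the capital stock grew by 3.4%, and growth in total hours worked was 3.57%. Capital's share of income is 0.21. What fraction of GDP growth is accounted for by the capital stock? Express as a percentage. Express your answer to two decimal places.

The capital stock contributed 0.21 × 3.4 = 0.714 pp.
Share of growth = 0.714 / 3.76 × 100 = 18.9894%.

18.99%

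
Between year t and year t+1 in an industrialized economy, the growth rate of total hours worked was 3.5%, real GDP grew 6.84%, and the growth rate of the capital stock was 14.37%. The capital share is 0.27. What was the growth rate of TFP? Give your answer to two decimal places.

Labor's share = 1 − 0.27 = 0.73.
The capital stock: 0.27 × 14.37 = 3.8799 pp.
Total hours worked: 0.73 × 3.5 = 2.555 pp.
TFP growth = 6.84 − 6.4349 = 0.4051%.

TFP grew 0.41%.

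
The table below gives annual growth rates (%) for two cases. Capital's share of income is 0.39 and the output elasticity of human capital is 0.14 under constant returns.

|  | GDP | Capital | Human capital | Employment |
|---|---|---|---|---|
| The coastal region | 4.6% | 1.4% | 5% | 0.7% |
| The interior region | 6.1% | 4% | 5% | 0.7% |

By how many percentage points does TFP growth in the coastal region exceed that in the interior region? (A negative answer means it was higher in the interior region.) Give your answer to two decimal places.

Labor's share = 1 − 0.39 − 0.14 = 0.47.
The coastal region: TFP = 4.6 − 0.546 − 0.7 − 0.329 = 3.025%.
The interior region: TFP = 6.1 − 1.56 − 0.7 − 0.329 = 3.511%.
Difference = 3.025 − (3.511) = -0.486 pp.

-0.49 percentage points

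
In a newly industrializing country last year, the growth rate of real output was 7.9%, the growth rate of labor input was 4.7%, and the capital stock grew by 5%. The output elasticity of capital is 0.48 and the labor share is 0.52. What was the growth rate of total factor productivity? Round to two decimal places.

Total factor productivity grew 3.06%.

Labor's share = 1 − 0.48 = 0.52.
The capital stock: 0.48 × 5 = 2.4 pp.
Labor input: 0.52 × 4.7 = 2.444 pp.
TFP growth = 7.9 − 4.844 = 3.056%.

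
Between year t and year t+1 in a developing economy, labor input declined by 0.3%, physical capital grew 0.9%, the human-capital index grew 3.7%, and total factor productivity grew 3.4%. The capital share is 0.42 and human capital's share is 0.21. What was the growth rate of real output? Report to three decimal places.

Labor's share = 1 − 0.42 − 0.21 = 0.37.
Physical capital: 0.42 × 0.9 = 0.378 pp.
The human-capital index: 0.21 × 3.7 = 0.777 pp.
Labor input: 0.37 × (-0.3) = -0.111 pp.
Output growth = 3.4 + 1.044 = 4.444%.

4.444%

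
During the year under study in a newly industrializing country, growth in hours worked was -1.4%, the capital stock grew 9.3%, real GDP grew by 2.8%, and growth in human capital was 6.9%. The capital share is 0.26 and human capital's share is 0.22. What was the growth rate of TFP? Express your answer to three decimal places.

-0.408%

Labor's share = 1 − 0.26 − 0.22 = 0.52.
The capital stock: 0.26 × 9.3 = 2.418 pp.
Human capital: 0.22 × 6.9 = 1.518 pp.
Hours worked: 0.52 × (-1.4) = -0.728 pp.
TFP growth = 2.8 − 3.208 = -0.408%.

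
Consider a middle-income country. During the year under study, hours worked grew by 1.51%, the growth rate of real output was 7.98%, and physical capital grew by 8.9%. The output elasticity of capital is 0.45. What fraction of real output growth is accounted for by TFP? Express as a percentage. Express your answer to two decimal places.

Labor's share = 1 − 0.45 = 0.55.
Physical capital: 0.45 × 8.9 = 4.005 pp.
Hours worked: 0.55 × 1.51 = 0.8305 pp.
TFP growth = 7.98 − 4.8355 = 3.1445%.
TFP share of growth = 3.1445 / 7.98 × 100 = 39.4048%.

TFP accounted for 39.40% of growth.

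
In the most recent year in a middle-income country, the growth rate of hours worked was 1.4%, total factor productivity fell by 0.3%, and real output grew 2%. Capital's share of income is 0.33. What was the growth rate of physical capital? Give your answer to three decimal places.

Labor's share = 1 − 0.33 = 0.67.
gY = gA + 0.67×1.4 + 0.33×g.
0.33×g = 2 + 0.3 − 0.938 = 1.362.
g = 1.362 / 0.33 = 4.12727%.

4.127%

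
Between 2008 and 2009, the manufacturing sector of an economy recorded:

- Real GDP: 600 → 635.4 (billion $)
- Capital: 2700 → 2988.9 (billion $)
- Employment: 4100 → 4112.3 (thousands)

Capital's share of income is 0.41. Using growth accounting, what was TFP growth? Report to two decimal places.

Real GDP growth = (635.4 − 600) / 600 = 5.9%.
Capital growth = (2988.9 − 2700) / 2700 = 10.7%.
Employment growth = (4112.3 − 4100) / 4100 = 0.3%.
Labor's share = 1 − 0.41 = 0.59.
Capital: 0.41 × 10.7 = 4.387 pp.
Employment: 0.59 × 0.3 = 0.177 pp.
TFP growth = 5.9 − 4.564 = 1.336%.

TFP grew 1.34%.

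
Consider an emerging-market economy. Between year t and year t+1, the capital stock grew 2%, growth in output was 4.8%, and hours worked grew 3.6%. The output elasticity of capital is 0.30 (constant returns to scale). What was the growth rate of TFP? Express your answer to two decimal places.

1.68%

Labor's share = 1 − 0.3 = 0.7.
The capital stock: 0.3 × 2 = 0.6 pp.
Hours worked: 0.7 × 3.6 = 2.52 pp.
TFP growth = 4.8 − 3.12 = 1.68%.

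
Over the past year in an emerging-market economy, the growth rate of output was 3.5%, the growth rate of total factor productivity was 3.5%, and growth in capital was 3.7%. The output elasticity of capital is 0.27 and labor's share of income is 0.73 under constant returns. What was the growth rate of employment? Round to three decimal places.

Labor's share = 1 − 0.27 = 0.73.
gY = gA + 0.27×3.7 + 0.73×g.
0.73×g = 3.5 − 3.5 − 0.999 = -0.999.
g = -0.999 / 0.73 = -1.36849%.

-1.368%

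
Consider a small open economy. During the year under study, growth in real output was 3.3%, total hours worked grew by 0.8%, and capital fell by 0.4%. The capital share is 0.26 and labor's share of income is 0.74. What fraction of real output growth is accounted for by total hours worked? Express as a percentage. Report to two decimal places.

Total hours worked accounted for 17.94% of growth.

Labor's share = 1 − 0.26 = 0.74.
Total hours worked contributed 0.74 × 0.8 = 0.592 pp.
Share of growth = 0.592 / 3.3 × 100 = 17.9394%.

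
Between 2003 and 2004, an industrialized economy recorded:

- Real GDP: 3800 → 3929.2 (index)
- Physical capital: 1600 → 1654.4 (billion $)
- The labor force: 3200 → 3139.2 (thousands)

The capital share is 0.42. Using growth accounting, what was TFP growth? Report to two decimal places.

Real GDP growth = (3929.2 − 3800) / 3800 = 3.4%.
Physical capital growth = (1654.4 − 1600) / 1600 = 3.4%.
The labor force growth = (3139.2 − 3200) / 3200 = -1.9%.
Labor's share = 1 − 0.42 = 0.58.
Physical capital: 0.42 × 3.4 = 1.428 pp.
The labor force: 0.58 × (-1.9) = -1.102 pp.
TFP growth = 3.4 − 0.326 = 3.074%.

TFP growth was 3.07%.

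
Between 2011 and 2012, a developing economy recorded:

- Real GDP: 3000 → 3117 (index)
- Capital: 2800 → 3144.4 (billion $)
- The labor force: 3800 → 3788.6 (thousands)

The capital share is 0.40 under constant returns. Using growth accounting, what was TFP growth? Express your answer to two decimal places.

-0.84%

Real GDP growth = (3117 − 3000) / 3000 = 3.9%.
Capital growth = (3144.4 − 2800) / 2800 = 12.3%.
The labor force growth = (3788.6 − 3800) / 3800 = -0.3%.
Labor's share = 1 − 0.4 = 0.6.
Capital: 0.4 × 12.3 = 4.92 pp.
The labor force: 0.6 × (-0.3) = -0.18 pp.
TFP growth = 3.9 − 4.74 = -0.84%.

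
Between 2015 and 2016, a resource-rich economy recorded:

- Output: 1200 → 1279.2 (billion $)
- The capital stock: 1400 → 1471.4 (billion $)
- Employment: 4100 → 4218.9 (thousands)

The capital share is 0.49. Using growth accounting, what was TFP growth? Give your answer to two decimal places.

Output growth = (1279.2 − 1200) / 1200 = 6.6%.
The capital stock growth = (1471.4 − 1400) / 1400 = 5.1%.
Employment growth = (4218.9 − 4100) / 4100 = 2.9%.
Labor's share = 1 − 0.49 = 0.51.
The capital stock: 0.49 × 5.1 = 2.499 pp.
Employment: 0.51 × 2.9 = 1.479 pp.
TFP growth = 6.6 − 3.978 = 2.622%.

TFP grew 2.62%.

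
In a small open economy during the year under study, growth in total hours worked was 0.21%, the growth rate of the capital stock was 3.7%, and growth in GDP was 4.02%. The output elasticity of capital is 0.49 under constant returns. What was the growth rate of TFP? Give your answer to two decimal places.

Labor's share = 1 − 0.49 = 0.51.
The capital stock: 0.49 × 3.7 = 1.813 pp.
Total hours worked: 0.51 × 0.21 = 0.1071 pp.
TFP growth = 4.02 − 1.9201 = 2.0999%.

2.10%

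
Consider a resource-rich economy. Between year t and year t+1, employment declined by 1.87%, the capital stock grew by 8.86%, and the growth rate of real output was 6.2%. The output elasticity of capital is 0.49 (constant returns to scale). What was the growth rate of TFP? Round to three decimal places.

Labor's share = 1 − 0.49 = 0.51.
The capital stock: 0.49 × 8.86 = 4.3414 pp.
Employment: 0.51 × (-1.87) = -0.9537 pp.
TFP growth = 6.2 − 3.3877 = 2.8123%.

2.812%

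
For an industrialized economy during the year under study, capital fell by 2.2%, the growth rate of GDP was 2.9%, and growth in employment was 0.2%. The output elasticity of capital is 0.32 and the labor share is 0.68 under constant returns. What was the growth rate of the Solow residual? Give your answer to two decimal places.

Labor's share = 1 − 0.32 = 0.68.
Capital: 0.32 × (-2.2) = -0.704 pp.
Employment: 0.68 × 0.2 = 0.136 pp.
TFP growth = 2.9 + 0.568 = 3.468%.

3.47%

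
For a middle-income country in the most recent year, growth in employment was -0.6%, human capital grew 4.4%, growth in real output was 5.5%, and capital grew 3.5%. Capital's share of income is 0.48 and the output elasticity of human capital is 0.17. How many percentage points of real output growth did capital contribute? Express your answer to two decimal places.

1.68 pp

Contribution = share × growth = 0.48 × 3.5 = 1.68 pp.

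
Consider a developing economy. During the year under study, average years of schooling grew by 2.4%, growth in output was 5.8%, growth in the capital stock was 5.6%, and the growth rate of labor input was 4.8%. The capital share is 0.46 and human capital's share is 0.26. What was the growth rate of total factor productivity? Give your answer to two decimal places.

1.26%

Labor's share = 1 − 0.46 − 0.26 = 0.28.
The capital stock: 0.46 × 5.6 = 2.576 pp.
Average years of schooling: 0.26 × 2.4 = 0.624 pp.
Labor input: 0.28 × 4.8 = 1.344 pp.
TFP growth = 5.8 − 4.544 = 1.256%.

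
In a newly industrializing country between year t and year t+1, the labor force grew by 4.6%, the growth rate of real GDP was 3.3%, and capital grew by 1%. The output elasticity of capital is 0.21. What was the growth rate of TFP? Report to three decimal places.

Labor's share = 1 − 0.21 = 0.79.
Capital: 0.21 × 1 = 0.21 pp.
The labor force: 0.79 × 4.6 = 3.634 pp.
TFP growth = 3.3 − 3.844 = -0.544%.

-0.544%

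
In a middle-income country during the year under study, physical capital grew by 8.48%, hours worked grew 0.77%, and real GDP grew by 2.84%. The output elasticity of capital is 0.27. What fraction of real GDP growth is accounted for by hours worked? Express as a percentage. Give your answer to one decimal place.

Labor's share = 1 − 0.27 = 0.73.
Hours worked contributed 0.73 × 0.77 = 0.5621 pp.
Share of growth = 0.5621 / 2.84 × 100 = 19.792%.

19.8%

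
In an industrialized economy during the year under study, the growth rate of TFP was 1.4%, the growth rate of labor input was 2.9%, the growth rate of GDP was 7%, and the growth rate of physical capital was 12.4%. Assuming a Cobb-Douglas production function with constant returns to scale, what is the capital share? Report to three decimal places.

gY = gA + α·gK + (1−α)·gL, so gY − gA − gL = α(gK − gL).
7 − 1.4 − 2.9 = α × (12.4 − 2.9).
2.7 = 9.5 α, so α = 0.28421.

0.284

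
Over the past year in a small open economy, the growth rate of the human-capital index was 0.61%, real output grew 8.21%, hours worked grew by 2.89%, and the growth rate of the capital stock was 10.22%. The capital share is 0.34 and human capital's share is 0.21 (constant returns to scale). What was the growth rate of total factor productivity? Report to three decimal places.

Labor's share = 1 − 0.34 − 0.21 = 0.45.
The capital stock: 0.34 × 10.22 = 3.4748 pp.
The human-capital index: 0.21 × 0.61 = 0.1281 pp.
Hours worked: 0.45 × 2.89 = 1.3005 pp.
TFP growth = 8.21 − 4.9034 = 3.3066%.

Total factor productivity grew 3.307%.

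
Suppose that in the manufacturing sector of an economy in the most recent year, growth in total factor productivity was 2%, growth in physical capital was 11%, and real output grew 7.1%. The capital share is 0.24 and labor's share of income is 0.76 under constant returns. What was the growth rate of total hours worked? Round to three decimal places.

Total hours worked grew 3.237%.

Labor's share = 1 − 0.24 = 0.76.
gY = gA + 0.24×11 + 0.76×g.
0.76×g = 7.1 − 2 − 2.64 = 2.46.
g = 2.46 / 0.76 = 3.23684%.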